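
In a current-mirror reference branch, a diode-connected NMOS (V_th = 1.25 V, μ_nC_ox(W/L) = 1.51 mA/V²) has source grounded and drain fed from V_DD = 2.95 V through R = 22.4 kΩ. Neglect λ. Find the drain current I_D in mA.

I_D = 0.0630 mA

With gate tied to drain, V_GS = V_DS ≥ V_GS − V_th, so the device is in saturation.
KCL at the drain: ½ k_n (V_GS − V_th)² = (V_DD − V_GS)/R.
Let x = V_GS − 1.25. Then 16.9 x² + x − 1.7 = 0, giving x = 0.289 V (positive root), so V_GS = 1.54 V.
I_D = (V_DD − V_GS)/R = (2.95 − 1.54) / 22.4 = 0.063 mA.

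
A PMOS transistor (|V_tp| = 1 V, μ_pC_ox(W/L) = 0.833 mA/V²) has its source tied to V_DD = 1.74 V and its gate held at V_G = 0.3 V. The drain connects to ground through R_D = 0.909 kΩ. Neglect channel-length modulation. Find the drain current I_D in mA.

I_D = 0.0806 mA

V_SG = V_DD − V_G = 1.74 − 0.3 = 1.44 V, so V_ov = 1.44 − 1 = 0.44 V.
Assume saturation: I_D = ½ k_p V_ov² = 0.5 × 0.833 × 0.44² = 0.0806 mA, giving V_SD = V_DD − I_D R_D = 1.74 − 0.0806 × 0.909 = 1.67 V.
V_SD = 1.67 V ≥ V_ov = 0.44 V, confirming saturation.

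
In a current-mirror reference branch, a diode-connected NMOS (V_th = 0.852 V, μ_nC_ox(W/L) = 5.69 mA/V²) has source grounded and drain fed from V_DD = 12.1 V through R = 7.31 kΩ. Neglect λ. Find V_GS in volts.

With gate tied to drain, V_GS = V_DS ≥ V_GS − V_th, so the device is in saturation.
KCL at the drain: ½ k_n (V_GS − V_th)² = (V_DD − V_GS)/R.
Let x = V_GS − 0.852. Then 20.8 x² + x − 11.25 = 0, giving x = 0.712 V (positive root), so V_GS = 1.56 V.
I_D = (V_DD − V_GS)/R = (12.1 − 1.56) / 7.31 = 1.44 mA.

V_GS = 1.56 V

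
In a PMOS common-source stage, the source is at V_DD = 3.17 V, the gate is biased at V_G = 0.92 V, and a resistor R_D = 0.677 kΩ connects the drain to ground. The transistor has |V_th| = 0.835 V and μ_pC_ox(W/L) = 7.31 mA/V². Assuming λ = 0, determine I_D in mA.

I_D = 4.00 mA

V_SG = V_DD − V_G = 3.17 − 0.92 = 2.25 V, so V_ov = 2.25 − 0.835 = 1.42 V.
Assume saturation: I_D = ½ k_p V_ov² = 0.5 × 7.31 × 1.42² = 7.32 mA, giving V_SD = V_DD − I_D R_D = 3.17 − 7.32 × 0.677 = -1.78 V.
But -1.78 V < V_ov = 1.42 V, so the device is actually in triode.
In triode I_D = k_p[V_ov V_SD − ½ V_SD²] and I_D = (V_DD − V_SD)/R_D. Equating: 2.47 V_SD² − 8.003 V_SD + 3.17 = 0, giving V_SD = 0.462 V (the root below V_ov).
I_D = (3.17 − 0.462) / 0.677 = 4 mA.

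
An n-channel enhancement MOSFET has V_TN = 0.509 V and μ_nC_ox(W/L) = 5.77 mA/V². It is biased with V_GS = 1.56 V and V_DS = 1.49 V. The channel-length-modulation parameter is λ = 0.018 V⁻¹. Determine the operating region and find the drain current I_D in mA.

V_ov = V_GS − V_TN = 1.56 − 0.509 = 1.05 V.
Since V_DS = 1.49 V ≥ V_ov = 1.05 V, the device is in saturation.
I_D = ½ k_n V_ov² (1 + λ V_DS) = 0.5 × 5.77 × 1.05² × (1 + 0.018 × 1.49) = 3.27 mA.

Saturation; I_D = 3.27 mA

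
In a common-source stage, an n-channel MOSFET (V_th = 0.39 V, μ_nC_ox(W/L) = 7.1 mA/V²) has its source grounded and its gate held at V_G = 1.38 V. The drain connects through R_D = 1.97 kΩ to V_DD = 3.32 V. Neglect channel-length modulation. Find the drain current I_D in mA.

V_GS = V_G = 1.38 V, so V_ov = 1.38 − 0.39 = 0.99 V.
Assume saturation: I_D = ½ k_n V_ov² = 0.5 × 7.1 × 0.99² = 3.48 mA, giving V_DS = V_DD − I_D R_D = 3.32 − 3.48 × 1.97 = -3.53 V.
But -3.53 V < V_ov = 0.99 V, so the device is actually in triode.
In triode I_D = k_n[V_ov V_DS − ½ V_DS²] and I_D = (V_DD − V_DS)/R_D. Equating: 6.99 V_DS² − 14.85 V_DS + 3.32 = 0, giving V_DS = 0.254 V (the root below V_ov).
I_D = (3.32 − 0.254) / 1.97 = 1.56 mA.

I_D = 1.56 mA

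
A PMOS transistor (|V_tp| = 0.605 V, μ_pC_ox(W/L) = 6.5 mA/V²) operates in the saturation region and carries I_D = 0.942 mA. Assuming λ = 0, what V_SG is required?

In saturation I_D = ½ k_p (V_SG − |V_tp|)², so V_SG − |V_tp| = √(2 I_D / k_p) = √(2 × 0.942 / 6.5) = 0.538 V.
V_SG = 0.605 + 0.538 = 1.14 V.

V_SG = 1.14 V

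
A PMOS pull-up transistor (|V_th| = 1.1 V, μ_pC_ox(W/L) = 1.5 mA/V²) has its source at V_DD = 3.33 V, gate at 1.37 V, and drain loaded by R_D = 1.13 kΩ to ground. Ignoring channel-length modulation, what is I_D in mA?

V_SG = V_DD − V_G = 3.33 − 1.37 = 1.96 V, so V_ov = 1.96 − 1.1 = 0.86 V.
Assume saturation: I_D = ½ k_p V_ov² = 0.5 × 1.5 × 0.86² = 0.555 mA, giving V_SD = V_DD − I_D R_D = 3.33 − 0.555 × 1.13 = 2.7 V.
V_SD = 2.7 V ≥ V_ov = 0.86 V, confirming saturation.

I_D = 0.555 mA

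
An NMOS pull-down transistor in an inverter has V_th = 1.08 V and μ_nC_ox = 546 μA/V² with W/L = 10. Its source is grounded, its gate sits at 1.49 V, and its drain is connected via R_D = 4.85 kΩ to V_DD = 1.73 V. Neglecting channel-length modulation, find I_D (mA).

I_D = 0.319 mA

V_GS = V_G = 1.49 V, so V_ov = 1.49 − 1.08 = 0.41 V.
k_n = μ_nC_ox · (W/L) = 5.46 mA/V².
Assume saturation: I_D = ½ k_n V_ov² = 0.5 × 5.46 × 0.41² = 0.459 mA, giving V_DS = V_DD − I_D R_D = 1.73 − 0.459 × 4.85 = -0.496 V.
But -0.496 V < V_ov = 0.41 V, so the device is actually in triode.
In triode I_D = k_n[V_ov V_DS − ½ V_DS²] and I_D = (V_DD − V_DS)/R_D. Equating: 13.2 V_DS² − 11.86 V_DS + 1.73 = 0, giving V_DS = 0.184 V (the root below V_ov).
I_D = (1.73 − 0.184) / 4.85 = 0.319 mA.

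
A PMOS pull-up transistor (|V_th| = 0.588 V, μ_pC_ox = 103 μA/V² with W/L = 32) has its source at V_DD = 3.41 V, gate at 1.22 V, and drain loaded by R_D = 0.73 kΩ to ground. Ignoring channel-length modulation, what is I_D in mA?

I_D = 3.43 mA

V_SG = V_DD − V_G = 3.41 − 1.22 = 2.19 V, so V_ov = 2.19 − 0.588 = 1.6 V.
k_p = μ_pC_ox · (W/L) = 3.296 mA/V².
Assume saturation: I_D = ½ k_p V_ov² = 0.5 × 3.296 × 1.6² = 4.23 mA, giving V_SD = V_DD − I_D R_D = 3.41 − 4.23 × 0.73 = 0.323 V.
But 0.323 V < V_ov = 1.6 V, so the device is actually in triode.
In triode I_D = k_p[V_ov V_SD − ½ V_SD²] and I_D = (V_DD − V_SD)/R_D. Equating: 1.2 V_SD² − 4.855 V_SD + 3.41 = 0, giving V_SD = 0.906 V (the root below V_ov).
I_D = (3.41 − 0.906) / 0.73 = 3.43 mA.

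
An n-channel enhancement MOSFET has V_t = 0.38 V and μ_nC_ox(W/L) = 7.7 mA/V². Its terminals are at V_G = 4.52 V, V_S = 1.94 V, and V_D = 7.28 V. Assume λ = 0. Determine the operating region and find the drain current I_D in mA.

V_GS = V_G − V_S = 4.52 − 1.94 = 2.58 V; V_DS = V_D − V_S = 7.28 − 1.94 = 5.34 V.
V_ov = V_GS − V_t = 2.58 − 0.38 = 2.2 V.
Since V_DS = 5.34 V ≥ V_ov = 2.2 V, the device is in saturation.
I_D = ½ k_n V_ov² = 0.5 × 7.7 × 2.2² = 18.6 mA.

Saturation; I_D = 18.6 mA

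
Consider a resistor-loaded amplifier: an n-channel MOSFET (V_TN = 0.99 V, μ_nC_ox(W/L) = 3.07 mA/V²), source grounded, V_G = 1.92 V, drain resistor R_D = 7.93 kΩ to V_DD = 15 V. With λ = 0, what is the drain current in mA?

V_GS = V_G = 1.92 V, so V_ov = 1.92 − 0.99 = 0.93 V.
Assume saturation: I_D = ½ k_n V_ov² = 0.5 × 3.07 × 0.93² = 1.33 mA, giving V_DS = V_DD − I_D R_D = 15 − 1.33 × 7.93 = 4.47 V.
V_DS = 4.47 V ≥ V_ov = 0.93 V, confirming saturation.

I_D = 1.33 mA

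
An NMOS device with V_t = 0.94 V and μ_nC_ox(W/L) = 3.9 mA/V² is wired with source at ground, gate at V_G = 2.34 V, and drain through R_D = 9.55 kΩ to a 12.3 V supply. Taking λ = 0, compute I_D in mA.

V_GS = V_G = 2.34 V, so V_ov = 2.34 − 0.94 = 1.4 V.
Assume saturation: I_D = ½ k_n V_ov² = 0.5 × 3.9 × 1.4² = 3.82 mA, giving V_DS = V_DD − I_D R_D = 12.3 − 3.82 × 9.55 = -24.2 V.
But -24.2 V < V_ov = 1.4 V, so the device is actually in triode.
In triode I_D = k_n[V_ov V_DS − ½ V_DS²] and I_D = (V_DD − V_DS)/R_D. Equating: 18.6 V_DS² − 53.14 V_DS + 12.3 = 0, giving V_DS = 0.254 V (the root below V_ov).
I_D = (12.3 − 0.254) / 9.55 = 1.26 mA.

I_D = 1.26 mA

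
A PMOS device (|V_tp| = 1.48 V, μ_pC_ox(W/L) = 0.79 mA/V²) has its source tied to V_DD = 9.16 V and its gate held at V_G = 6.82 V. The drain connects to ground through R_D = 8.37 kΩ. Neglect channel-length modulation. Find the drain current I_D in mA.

I_D = 0.292 mA

V_SG = V_DD − V_G = 9.16 − 6.82 = 2.34 V, so V_ov = 2.34 − 1.48 = 0.86 V.
Assume saturation: I_D = ½ k_p V_ov² = 0.5 × 0.79 × 0.86² = 0.292 mA, giving V_SD = V_DD − I_D R_D = 9.16 − 0.292 × 8.37 = 6.71 V.
V_SD = 6.71 V ≥ V_ov = 0.86 V, confirming saturation.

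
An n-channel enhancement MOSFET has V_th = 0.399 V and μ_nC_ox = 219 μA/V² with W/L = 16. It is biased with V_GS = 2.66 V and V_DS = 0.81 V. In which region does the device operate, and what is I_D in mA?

Triode; I_D = 5.27 mA

k_n = μ_nC_ox · (W/L) = 3.504 mA/V².
V_ov = V_GS − V_th = 2.66 − 0.399 = 2.26 V.
Since V_DS = 0.81 V < V_ov = 2.26 V, the device is in the triode region.
I_D = k_n [V_ov · V_DS − ½ V_DS²] = 3.504 × [2.26 × 0.81 − 0.5 × 0.81²] = 5.27 mA.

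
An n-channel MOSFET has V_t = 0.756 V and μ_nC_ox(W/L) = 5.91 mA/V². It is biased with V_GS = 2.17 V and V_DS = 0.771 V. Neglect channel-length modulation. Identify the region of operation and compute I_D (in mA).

Triode; I_D = 4.69 mA

V_ov = V_GS − V_t = 2.17 − 0.756 = 1.41 V.
Since V_DS = 0.771 V < V_ov = 1.41 V, the device is in the triode region.
I_D = k_n [V_ov · V_DS − ½ V_DS²] = 5.91 × [1.41 × 0.771 − 0.5 × 0.771²] = 4.69 mA.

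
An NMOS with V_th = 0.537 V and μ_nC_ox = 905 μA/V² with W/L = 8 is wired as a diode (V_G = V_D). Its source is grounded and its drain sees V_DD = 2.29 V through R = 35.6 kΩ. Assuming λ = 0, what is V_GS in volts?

With gate tied to drain, V_GS = V_DS ≥ V_GS − V_th, so the device is in saturation.
k_n = μ_nC_ox · (W/L) = 7.24 mA/V².
KCL at the drain: ½ k_n (V_GS − V_th)² = (V_DD − V_GS)/R.
Let x = V_GS − 0.537. Then 129 x² + x − 1.753 = 0, giving x = 0.113 V (positive root), so V_GS = 0.65 V.
I_D = (V_DD − V_GS)/R = (2.29 − 0.65) / 35.6 = 0.0461 mA.

V_GS = 0.650 V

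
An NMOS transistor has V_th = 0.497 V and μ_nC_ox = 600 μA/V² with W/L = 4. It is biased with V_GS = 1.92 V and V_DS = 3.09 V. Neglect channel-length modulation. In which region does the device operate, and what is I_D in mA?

k_n = μ_nC_ox · (W/L) = 2.4 mA/V².
V_ov = V_GS − V_th = 1.92 − 0.497 = 1.42 V.
Since V_DS = 3.09 V ≥ V_ov = 1.42 V, the device is in saturation.
I_D = ½ k_n V_ov² = 0.5 × 2.4 × 1.42² = 2.43 mA.

Saturation; I_D = 2.43 mA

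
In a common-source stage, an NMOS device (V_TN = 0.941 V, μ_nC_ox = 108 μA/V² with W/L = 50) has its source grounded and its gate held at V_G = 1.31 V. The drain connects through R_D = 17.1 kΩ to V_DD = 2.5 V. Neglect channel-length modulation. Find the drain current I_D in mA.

V_GS = V_G = 1.31 V, so V_ov = 1.31 − 0.941 = 0.369 V.
k_n = μ_nC_ox · (W/L) = 5.4 mA/V².
Assume saturation: I_D = ½ k_n V_ov² = 0.5 × 5.4 × 0.369² = 0.368 mA, giving V_DS = V_DD − I_D R_D = 2.5 − 0.368 × 17.1 = -3.79 V.
But -3.79 V < V_ov = 0.369 V, so the device is actually in triode.
In triode I_D = k_n[V_ov V_DS − ½ V_DS²] and I_D = (V_DD − V_DS)/R_D. Equating: 46.2 V_DS² − 35.07 V_DS + 2.5 = 0, giving V_DS = 0.0796 V (the root below V_ov).
I_D = (2.5 − 0.0796) / 17.1 = 0.142 mA.

I_D = 0.142 mA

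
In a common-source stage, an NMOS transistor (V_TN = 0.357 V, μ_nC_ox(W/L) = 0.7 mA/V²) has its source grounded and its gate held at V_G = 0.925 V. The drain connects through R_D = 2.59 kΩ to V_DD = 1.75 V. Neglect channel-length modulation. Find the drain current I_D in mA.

V_GS = V_G = 0.925 V, so V_ov = 0.925 − 0.357 = 0.568 V.
Assume saturation: I_D = ½ k_n V_ov² = 0.5 × 0.7 × 0.568² = 0.113 mA, giving V_DS = V_DD − I_D R_D = 1.75 − 0.113 × 2.59 = 1.46 V.
V_DS = 1.46 V ≥ V_ov = 0.568 V, confirming saturation.

I_D = 0.113 mA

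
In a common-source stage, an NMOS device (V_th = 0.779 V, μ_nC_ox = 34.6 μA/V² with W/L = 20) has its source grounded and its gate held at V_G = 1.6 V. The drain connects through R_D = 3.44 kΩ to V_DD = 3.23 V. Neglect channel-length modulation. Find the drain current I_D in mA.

V_GS = V_G = 1.6 V, so V_ov = 1.6 − 0.779 = 0.821 V.
k_n = μ_nC_ox · (W/L) = 0.692 mA/V².
Assume saturation: I_D = ½ k_n V_ov² = 0.5 × 0.692 × 0.821² = 0.233 mA, giving V_DS = V_DD − I_D R_D = 3.23 − 0.233 × 3.44 = 2.43 V.
V_DS = 2.43 V ≥ V_ov = 0.821 V, confirming saturation.

I_D = 0.233 mA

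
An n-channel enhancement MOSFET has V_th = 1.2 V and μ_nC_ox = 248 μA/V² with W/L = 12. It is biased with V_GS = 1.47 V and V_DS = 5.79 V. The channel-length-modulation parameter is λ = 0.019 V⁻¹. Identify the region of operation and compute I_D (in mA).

Saturation; I_D = 0.120 mA

k_n = μ_nC_ox · (W/L) = 2.976 mA/V².
V_ov = V_GS − V_th = 1.47 − 1.2 = 0.27 V.
Since V_DS = 5.79 V ≥ V_ov = 0.27 V, the device is in saturation.
I_D = ½ k_n V_ov² (1 + λ V_DS) = 0.5 × 2.976 × 0.27² × (1 + 0.019 × 5.79) = 0.12 mA.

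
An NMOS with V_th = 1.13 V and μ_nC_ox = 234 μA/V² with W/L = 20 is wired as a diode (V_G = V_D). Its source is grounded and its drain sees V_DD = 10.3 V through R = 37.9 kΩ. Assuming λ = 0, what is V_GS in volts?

With gate tied to drain, V_GS = V_DS ≥ V_GS − V_th, so the device is in saturation.
k_n = μ_nC_ox · (W/L) = 4.68 mA/V².
KCL at the drain: ½ k_n (V_GS − V_th)² = (V_DD − V_GS)/R.
Let x = V_GS − 1.13. Then 88.7 x² + x − 9.17 = 0, giving x = 0.316 V (positive root), so V_GS = 1.45 V.
I_D = (V_DD − V_GS)/R = (10.3 − 1.45) / 37.9 = 0.234 mA.

V_GS = 1.45 V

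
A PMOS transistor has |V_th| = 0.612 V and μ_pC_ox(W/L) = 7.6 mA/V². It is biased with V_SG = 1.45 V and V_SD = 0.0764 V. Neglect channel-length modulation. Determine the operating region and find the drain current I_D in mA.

V_ov = V_SG − |V_th| = 1.45 − 0.612 = 0.838 V.
Since V_SD = 0.0764 V < V_ov = 0.838 V, the device is in the triode region.
I_D = k_p [V_ov · V_SD − ½ V_SD²] = 7.6 × [0.838 × 0.0764 − 0.5 × 0.0764²] = 0.464 mA.

Triode; I_D = 0.464 mA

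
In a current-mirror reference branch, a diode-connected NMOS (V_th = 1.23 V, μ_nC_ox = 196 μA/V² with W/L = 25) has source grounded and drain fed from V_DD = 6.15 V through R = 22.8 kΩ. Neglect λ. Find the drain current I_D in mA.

With gate tied to drain, V_GS = V_DS ≥ V_GS − V_th, so the device is in saturation.
k_n = μ_nC_ox · (W/L) = 4.9 mA/V².
KCL at the drain: ½ k_n (V_GS − V_th)² = (V_DD − V_GS)/R.
Let x = V_GS − 1.23. Then 55.9 x² + x − 4.92 = 0, giving x = 0.288 V (positive root), so V_GS = 1.52 V.
I_D = (V_DD − V_GS)/R = (6.15 − 1.52) / 22.8 = 0.203 mA.

I_D = 0.203 mA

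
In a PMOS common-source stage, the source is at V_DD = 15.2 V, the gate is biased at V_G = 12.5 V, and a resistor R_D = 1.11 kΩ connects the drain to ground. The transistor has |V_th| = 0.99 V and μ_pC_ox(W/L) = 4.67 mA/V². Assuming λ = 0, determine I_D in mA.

V_SG = V_DD − V_G = 15.2 − 12.5 = 2.7 V, so V_ov = 2.7 − 0.99 = 1.71 V.
Assume saturation: I_D = ½ k_p V_ov² = 0.5 × 4.67 × 1.71² = 6.83 mA, giving V_SD = V_DD − I_D R_D = 15.2 − 6.83 × 1.11 = 7.62 V.
V_SD = 7.62 V ≥ V_ov = 1.71 V, confirming saturation.

I_D = 6.83 mA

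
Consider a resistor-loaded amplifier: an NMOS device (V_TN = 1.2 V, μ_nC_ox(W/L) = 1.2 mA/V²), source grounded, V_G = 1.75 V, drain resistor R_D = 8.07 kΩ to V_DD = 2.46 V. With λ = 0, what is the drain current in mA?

V_GS = V_G = 1.75 V, so V_ov = 1.75 − 1.2 = 0.55 V.
Assume saturation: I_D = ½ k_n V_ov² = 0.5 × 1.2 × 0.55² = 0.182 mA, giving V_DS = V_DD − I_D R_D = 2.46 − 0.182 × 8.07 = 0.995 V.
V_DS = 0.995 V ≥ V_ov = 0.55 V, confirming saturation.

I_D = 0.182 mA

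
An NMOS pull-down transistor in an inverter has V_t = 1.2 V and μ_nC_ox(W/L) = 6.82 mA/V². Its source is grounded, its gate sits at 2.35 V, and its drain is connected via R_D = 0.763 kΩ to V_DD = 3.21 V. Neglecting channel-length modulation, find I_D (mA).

V_GS = V_G = 2.35 V, so V_ov = 2.35 − 1.2 = 1.15 V.
Assume saturation: I_D = ½ k_n V_ov² = 0.5 × 6.82 × 1.15² = 4.51 mA, giving V_DS = V_DD − I_D R_D = 3.21 − 4.51 × 0.763 = -0.231 V.
But -0.231 V < V_ov = 1.15 V, so the device is actually in triode.
In triode I_D = k_n[V_ov V_DS − ½ V_DS²] and I_D = (V_DD − V_DS)/R_D. Equating: 2.6 V_DS² − 6.984 V_DS + 3.21 = 0, giving V_DS = 0.589 V (the root below V_ov).
I_D = (3.21 − 0.589) / 0.763 = 3.44 mA.

I_D = 3.44 mA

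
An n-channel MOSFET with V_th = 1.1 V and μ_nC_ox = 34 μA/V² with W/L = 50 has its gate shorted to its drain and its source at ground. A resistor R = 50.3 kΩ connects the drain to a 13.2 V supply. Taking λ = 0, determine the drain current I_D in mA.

With gate tied to drain, V_GS = V_DS ≥ V_GS − V_th, so the device is in saturation.
k_n = μ_nC_ox · (W/L) = 1.7 mA/V².
KCL at the drain: ½ k_n (V_GS − V_th)² = (V_DD − V_GS)/R.
Let x = V_GS − 1.1. Then 42.8 x² + x − 12.1 = 0, giving x = 0.52 V (positive root), so V_GS = 1.62 V.
I_D = (V_DD − V_GS)/R = (13.2 − 1.62) / 50.3 = 0.23 mA.

I_D = 0.230 mA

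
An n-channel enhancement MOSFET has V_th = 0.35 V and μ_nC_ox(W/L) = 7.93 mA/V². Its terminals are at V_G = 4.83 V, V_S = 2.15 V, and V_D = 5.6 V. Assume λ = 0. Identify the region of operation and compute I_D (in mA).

Saturation; I_D = 21.5 mA

V_GS = V_G − V_S = 4.83 − 2.15 = 2.68 V; V_DS = V_D − V_S = 5.6 − 2.15 = 3.45 V.
V_ov = V_GS − V_th = 2.68 − 0.35 = 2.33 V.
Since V_DS = 3.45 V ≥ V_ov = 2.33 V, the device is in saturation.
I_D = ½ k_n V_ov² = 0.5 × 7.93 × 2.33² = 21.5 mA.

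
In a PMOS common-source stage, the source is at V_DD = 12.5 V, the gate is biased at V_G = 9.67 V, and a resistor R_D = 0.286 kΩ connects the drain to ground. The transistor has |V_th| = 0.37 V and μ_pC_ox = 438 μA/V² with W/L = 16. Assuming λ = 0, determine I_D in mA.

V_SG = V_DD − V_G = 12.5 − 9.67 = 2.83 V, so V_ov = 2.83 − 0.37 = 2.46 V.
k_p = μ_pC_ox · (W/L) = 7.008 mA/V².
Assume saturation: I_D = ½ k_p V_ov² = 0.5 × 7.008 × 2.46² = 21.2 mA, giving V_SD = V_DD − I_D R_D = 12.5 − 21.2 × 0.286 = 6.44 V.
V_SD = 6.44 V ≥ V_ov = 2.46 V, confirming saturation.

I_D = 21.2 mA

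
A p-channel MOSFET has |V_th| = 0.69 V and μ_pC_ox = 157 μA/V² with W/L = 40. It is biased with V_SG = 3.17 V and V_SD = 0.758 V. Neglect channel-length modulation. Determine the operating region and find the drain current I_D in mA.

Triode; I_D = 10.0 mA

k_p = μ_pC_ox · (W/L) = 6.28 mA/V².
V_ov = V_SG − |V_th| = 3.17 − 0.69 = 2.48 V.
Since V_SD = 0.758 V < V_ov = 2.48 V, the device is in the triode region.
I_D = k_p [V_ov · V_SD − ½ V_SD²] = 6.28 × [2.48 × 0.758 − 0.5 × 0.758²] = 10 mA.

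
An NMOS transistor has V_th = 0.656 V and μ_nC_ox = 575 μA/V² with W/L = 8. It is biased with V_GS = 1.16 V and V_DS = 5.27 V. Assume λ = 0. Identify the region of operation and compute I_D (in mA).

Saturation; I_D = 0.584 mA

k_n = μ_nC_ox · (W/L) = 4.6 mA/V².
V_ov = V_GS − V_th = 1.16 − 0.656 = 0.504 V.
Since V_DS = 5.27 V ≥ V_ov = 0.504 V, the device is in saturation.
I_D = ½ k_n V_ov² = 0.5 × 4.6 × 0.504² = 0.584 mA.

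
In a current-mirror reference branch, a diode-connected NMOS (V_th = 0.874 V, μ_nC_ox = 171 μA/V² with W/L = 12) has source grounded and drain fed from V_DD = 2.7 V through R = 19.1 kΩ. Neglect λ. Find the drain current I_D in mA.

With gate tied to drain, V_GS = V_DS ≥ V_GS − V_th, so the device is in saturation.
k_n = μ_nC_ox · (W/L) = 2.052 mA/V².
KCL at the drain: ½ k_n (V_GS − V_th)² = (V_DD − V_GS)/R.
Let x = V_GS − 0.874. Then 19.6 x² + x − 1.826 = 0, giving x = 0.281 V (positive root), so V_GS = 1.15 V.
I_D = (V_DD − V_GS)/R = (2.7 − 1.15) / 19.1 = 0.0809 mA.

I_D = 0.0809 mA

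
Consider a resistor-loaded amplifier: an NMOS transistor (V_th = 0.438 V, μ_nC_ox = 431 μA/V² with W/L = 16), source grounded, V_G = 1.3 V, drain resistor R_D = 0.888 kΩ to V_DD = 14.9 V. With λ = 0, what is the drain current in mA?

I_D = 2.56 mA

V_GS = V_G = 1.3 V, so V_ov = 1.3 − 0.438 = 0.862 V.
k_n = μ_nC_ox · (W/L) = 6.896 mA/V².
Assume saturation: I_D = ½ k_n V_ov² = 0.5 × 6.896 × 0.862² = 2.56 mA, giving V_DS = V_DD − I_D R_D = 14.9 − 2.56 × 0.888 = 12.6 V.
V_DS = 12.6 V ≥ V_ov = 0.862 V, confirming saturation.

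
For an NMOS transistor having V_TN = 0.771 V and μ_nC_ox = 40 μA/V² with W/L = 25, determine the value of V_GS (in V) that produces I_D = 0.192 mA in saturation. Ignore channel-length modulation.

k_n = μ_nC_ox · (W/L) = 1 mA/V².
In saturation I_D = ½ k_n (V_GS − V_TN)², so V_GS − V_TN = √(2 I_D / k_n) = √(2 × 0.192 / 1) = 0.62 V.
V_GS = 0.771 + 0.62 = 1.39 V.

V_GS = 1.39 V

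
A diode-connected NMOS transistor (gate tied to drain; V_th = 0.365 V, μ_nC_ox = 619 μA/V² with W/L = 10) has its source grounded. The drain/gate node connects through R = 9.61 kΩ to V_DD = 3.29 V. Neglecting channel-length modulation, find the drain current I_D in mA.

I_D = 0.273 mA

With gate tied to drain, V_GS = V_DS ≥ V_GS − V_th, so the device is in saturation.
k_n = μ_nC_ox · (W/L) = 6.19 mA/V².
KCL at the drain: ½ k_n (V_GS − V_th)² = (V_DD − V_GS)/R.
Let x = V_GS − 0.365. Then 29.7 x² + x − 2.925 = 0, giving x = 0.297 V (positive root), so V_GS = 0.662 V.
I_D = (V_DD − V_GS)/R = (3.29 − 0.662) / 9.61 = 0.273 mA.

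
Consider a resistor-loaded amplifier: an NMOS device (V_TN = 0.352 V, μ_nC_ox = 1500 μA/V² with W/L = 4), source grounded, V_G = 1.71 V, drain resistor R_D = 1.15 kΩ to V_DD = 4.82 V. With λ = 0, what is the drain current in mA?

V_GS = V_G = 1.71 V, so V_ov = 1.71 − 0.352 = 1.36 V.
k_n = μ_nC_ox · (W/L) = 6 mA/V².
Assume saturation: I_D = ½ k_n V_ov² = 0.5 × 6 × 1.36² = 5.53 mA, giving V_DS = V_DD − I_D R_D = 4.82 − 5.53 × 1.15 = -1.54 V.
But -1.54 V < V_ov = 1.36 V, so the device is actually in triode.
In triode I_D = k_n[V_ov V_DS − ½ V_DS²] and I_D = (V_DD − V_DS)/R_D. Equating: 3.45 V_DS² − 10.37 V_DS + 4.82 = 0, giving V_DS = 0.575 V (the root below V_ov).
I_D = (4.82 − 0.575) / 1.15 = 3.69 mA.

I_D = 3.69 mA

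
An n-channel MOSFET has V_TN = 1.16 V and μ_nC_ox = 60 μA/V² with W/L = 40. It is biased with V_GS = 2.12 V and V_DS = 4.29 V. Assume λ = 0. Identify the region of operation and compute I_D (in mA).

k_n = μ_nC_ox · (W/L) = 2.4 mA/V².
V_ov = V_GS − V_TN = 2.12 − 1.16 = 0.96 V.
Since V_DS = 4.29 V ≥ V_ov = 0.96 V, the device is in saturation.
I_D = ½ k_n V_ov² = 0.5 × 2.4 × 0.96² = 1.11 mA.

Saturation; I_D = 1.11 mA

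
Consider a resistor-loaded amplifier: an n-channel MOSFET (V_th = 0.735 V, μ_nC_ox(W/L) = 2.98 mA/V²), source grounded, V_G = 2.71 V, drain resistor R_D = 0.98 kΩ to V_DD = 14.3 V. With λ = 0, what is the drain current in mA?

I_D = 5.81 mA

V_GS = V_G = 2.71 V, so V_ov = 2.71 − 0.735 = 1.98 V.
Assume saturation: I_D = ½ k_n V_ov² = 0.5 × 2.98 × 1.98² = 5.81 mA, giving V_DS = V_DD − I_D R_D = 14.3 − 5.81 × 0.98 = 8.6 V.
V_DS = 8.6 V ≥ V_ov = 1.98 V, confirming saturation.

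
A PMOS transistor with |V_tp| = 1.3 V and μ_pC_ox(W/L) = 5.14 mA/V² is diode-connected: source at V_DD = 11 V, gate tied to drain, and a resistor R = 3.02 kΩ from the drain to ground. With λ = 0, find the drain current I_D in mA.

I_D = 2.86 mA

With gate tied to drain, V_SG = V_SD ≥ V_SG − |V_tp|, so the device is in saturation.
KCL at the drain: ½ k_p (V_SG − |V_tp|)² = (V_DD − V_SG)/R.
Let x = V_SG − 1.3. Then 7.76 x² + x − 9.7 = 0, giving x = 1.06 V (positive root), so V_SG = 2.36 V.
I_D = (V_DD − V_SG)/R = (11 − 2.36) / 3.02 = 2.86 mA.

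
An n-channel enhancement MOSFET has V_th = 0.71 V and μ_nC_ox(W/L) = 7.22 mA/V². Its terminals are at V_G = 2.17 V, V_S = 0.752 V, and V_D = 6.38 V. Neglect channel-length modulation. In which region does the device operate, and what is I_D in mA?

Saturation; I_D = 1.81 mA

V_GS = V_G − V_S = 2.17 − 0.752 = 1.42 V; V_DS = V_D − V_S = 6.38 − 0.752 = 5.63 V.
V_ov = V_GS − V_th = 1.42 − 0.71 = 0.708 V.
Since V_DS = 5.63 V ≥ V_ov = 0.708 V, the device is in saturation.
I_D = ½ k_n V_ov² = 0.5 × 7.22 × 0.708² = 1.81 mA.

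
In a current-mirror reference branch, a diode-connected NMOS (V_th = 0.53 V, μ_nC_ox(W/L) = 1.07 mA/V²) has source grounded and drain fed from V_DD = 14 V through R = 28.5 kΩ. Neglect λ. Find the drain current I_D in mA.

I_D = 0.441 mA

With gate tied to drain, V_GS = V_DS ≥ V_GS − V_th, so the device is in saturation.
KCL at the drain: ½ k_n (V_GS − V_th)² = (V_DD − V_GS)/R.
Let x = V_GS − 0.53. Then 15.2 x² + x − 13.47 = 0, giving x = 0.908 V (positive root), so V_GS = 1.44 V.
I_D = (V_DD − V_GS)/R = (14 − 1.44) / 28.5 = 0.441 mA.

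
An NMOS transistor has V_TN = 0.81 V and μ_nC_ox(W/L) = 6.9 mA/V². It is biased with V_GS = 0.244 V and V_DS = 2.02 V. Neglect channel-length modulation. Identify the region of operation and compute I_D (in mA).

Cutoff; I_D = 0 mA

V_GS = 0.244 V < V_TN = 0.81 V, so the transistor is in cutoff.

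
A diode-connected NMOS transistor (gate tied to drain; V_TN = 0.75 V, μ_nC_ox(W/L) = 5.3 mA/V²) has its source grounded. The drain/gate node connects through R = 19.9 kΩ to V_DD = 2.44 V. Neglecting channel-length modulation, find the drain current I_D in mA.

I_D = 0.0764 mA

With gate tied to drain, V_GS = V_DS ≥ V_GS − V_TN, so the device is in saturation.
KCL at the drain: ½ k_n (V_GS − V_TN)² = (V_DD − V_GS)/R.
Let x = V_GS − 0.75. Then 52.7 x² + x − 1.69 = 0, giving x = 0.17 V (positive root), so V_GS = 0.92 V.
I_D = (V_DD − V_GS)/R = (2.44 − 0.92) / 19.9 = 0.0764 mA.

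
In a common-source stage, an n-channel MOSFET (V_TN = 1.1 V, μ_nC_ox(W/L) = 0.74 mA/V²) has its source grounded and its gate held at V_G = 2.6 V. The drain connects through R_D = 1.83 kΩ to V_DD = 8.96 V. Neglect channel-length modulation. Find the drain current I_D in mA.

I_D = 0.832 mA

V_GS = V_G = 2.6 V, so V_ov = 2.6 − 1.1 = 1.5 V.
Assume saturation: I_D = ½ k_n V_ov² = 0.5 × 0.74 × 1.5² = 0.832 mA, giving V_DS = V_DD − I_D R_D = 8.96 − 0.832 × 1.83 = 7.44 V.
V_DS = 7.44 V ≥ V_ov = 1.5 V, confirming saturation.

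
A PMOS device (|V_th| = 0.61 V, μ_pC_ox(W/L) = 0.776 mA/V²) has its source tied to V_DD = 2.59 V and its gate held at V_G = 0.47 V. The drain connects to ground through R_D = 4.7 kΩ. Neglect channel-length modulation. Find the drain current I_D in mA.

V_SG = V_DD − V_G = 2.59 − 0.47 = 2.12 V, so V_ov = 2.12 − 0.61 = 1.51 V.
Assume saturation: I_D = ½ k_p V_ov² = 0.5 × 0.776 × 1.51² = 0.885 mA, giving V_SD = V_DD − I_D R_D = 2.59 − 0.885 × 4.7 = -1.57 V.
But -1.57 V < V_ov = 1.51 V, so the device is actually in triode.
In triode I_D = k_p[V_ov V_SD − ½ V_SD²] and I_D = (V_DD − V_SD)/R_D. Equating: 1.82 V_SD² − 6.507 V_SD + 2.59 = 0, giving V_SD = 0.456 V (the root below V_ov).
I_D = (2.59 − 0.456) / 4.7 = 0.454 mA.

I_D = 0.454 mA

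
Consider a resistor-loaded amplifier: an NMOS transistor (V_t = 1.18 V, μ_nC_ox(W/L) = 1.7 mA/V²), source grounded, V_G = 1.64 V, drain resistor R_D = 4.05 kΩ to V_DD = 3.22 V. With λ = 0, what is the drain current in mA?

I_D = 0.180 mA

V_GS = V_G = 1.64 V, so V_ov = 1.64 − 1.18 = 0.46 V.
Assume saturation: I_D = ½ k_n V_ov² = 0.5 × 1.7 × 0.46² = 0.18 mA, giving V_DS = V_DD − I_D R_D = 3.22 − 0.18 × 4.05 = 2.49 V.
V_DS = 2.49 V ≥ V_ov = 0.46 V, confirming saturation.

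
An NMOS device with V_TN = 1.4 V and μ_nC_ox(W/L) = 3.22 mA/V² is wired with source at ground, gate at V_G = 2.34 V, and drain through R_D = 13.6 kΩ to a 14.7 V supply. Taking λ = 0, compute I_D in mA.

I_D = 1.05 mA

V_GS = V_G = 2.34 V, so V_ov = 2.34 − 1.4 = 0.94 V.
Assume saturation: I_D = ½ k_n V_ov² = 0.5 × 3.22 × 0.94² = 1.42 mA, giving V_DS = V_DD − I_D R_D = 14.7 − 1.42 × 13.6 = -4.65 V.
But -4.65 V < V_ov = 0.94 V, so the device is actually in triode.
In triode I_D = k_n[V_ov V_DS − ½ V_DS²] and I_D = (V_DD − V_DS)/R_D. Equating: 21.9 V_DS² − 42.16 V_DS + 14.7 = 0, giving V_DS = 0.457 V (the root below V_ov).
I_D = (14.7 − 0.457) / 13.6 = 1.05 mA.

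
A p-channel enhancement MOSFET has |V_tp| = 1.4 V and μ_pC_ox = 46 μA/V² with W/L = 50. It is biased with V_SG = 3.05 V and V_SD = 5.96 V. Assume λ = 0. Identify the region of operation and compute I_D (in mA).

k_p = μ_pC_ox · (W/L) = 2.3 mA/V².
V_ov = V_SG − |V_tp| = 3.05 − 1.4 = 1.65 V.
Since V_SD = 5.96 V ≥ V_ov = 1.65 V, the device is in saturation.
I_D = ½ k_p V_ov² = 0.5 × 2.3 × 1.65² = 3.13 mA.

Saturation; I_D = 3.13 mA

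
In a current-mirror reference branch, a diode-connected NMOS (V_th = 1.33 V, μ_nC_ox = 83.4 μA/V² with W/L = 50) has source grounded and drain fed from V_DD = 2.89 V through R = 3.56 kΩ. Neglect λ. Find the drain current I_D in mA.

I_D = 0.327 mA

With gate tied to drain, V_GS = V_DS ≥ V_GS − V_th, so the device is in saturation.
k_n = μ_nC_ox · (W/L) = 4.17 mA/V².
KCL at the drain: ½ k_n (V_GS − V_th)² = (V_DD − V_GS)/R.
Let x = V_GS − 1.33. Then 7.42 x² + x − 1.56 = 0, giving x = 0.396 V (positive root), so V_GS = 1.73 V.
I_D = (V_DD − V_GS)/R = (2.89 − 1.73) / 3.56 = 0.327 mA.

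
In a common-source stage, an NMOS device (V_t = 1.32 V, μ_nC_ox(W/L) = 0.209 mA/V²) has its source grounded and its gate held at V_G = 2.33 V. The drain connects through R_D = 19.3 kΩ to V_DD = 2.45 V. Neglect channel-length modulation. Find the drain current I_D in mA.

I_D = 0.0932 mA

V_GS = V_G = 2.33 V, so V_ov = 2.33 − 1.32 = 1.01 V.
Assume saturation: I_D = ½ k_n V_ov² = 0.5 × 0.209 × 1.01² = 0.107 mA, giving V_DS = V_DD − I_D R_D = 2.45 − 0.107 × 19.3 = 0.393 V.
But 0.393 V < V_ov = 1.01 V, so the device is actually in triode.
In triode I_D = k_n[V_ov V_DS − ½ V_DS²] and I_D = (V_DD − V_DS)/R_D. Equating: 2.02 V_DS² − 5.074 V_DS + 2.45 = 0, giving V_DS = 0.652 V (the root below V_ov).
I_D = (2.45 − 0.652) / 19.3 = 0.0932 mA.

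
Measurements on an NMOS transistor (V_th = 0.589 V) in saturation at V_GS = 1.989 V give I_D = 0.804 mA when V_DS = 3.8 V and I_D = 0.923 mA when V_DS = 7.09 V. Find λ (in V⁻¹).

λ = 0.0543 V⁻¹

With V_GS fixed, I_D ∝ (1 + λ V_DS) in saturation, so I_D2/I_D1 = (1 + λ V_DS2)/(1 + λ V_DS1).
0.923/0.804 = 1.148 = (1 + 7.09 λ)/(1 + 3.8 λ).
Solving: λ (I_D1 V_DS2 − I_D2 V_DS1) = I_D2 − I_D1, so λ = (0.923 − 0.804) / (0.804 × 7.09 − 0.923 × 3.8) = 0.119 / 2.19 = 0.0543 V⁻¹.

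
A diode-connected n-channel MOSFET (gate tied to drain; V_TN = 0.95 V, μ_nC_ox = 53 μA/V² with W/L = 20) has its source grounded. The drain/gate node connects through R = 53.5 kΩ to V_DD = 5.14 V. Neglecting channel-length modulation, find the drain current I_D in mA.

With gate tied to drain, V_GS = V_DS ≥ V_GS − V_TN, so the device is in saturation.
k_n = μ_nC_ox · (W/L) = 1.06 mA/V².
KCL at the drain: ½ k_n (V_GS − V_TN)² = (V_DD − V_GS)/R.
Let x = V_GS − 0.95. Then 28.4 x² + x − 4.19 = 0, giving x = 0.367 V (positive root), so V_GS = 1.32 V.
I_D = (V_DD − V_GS)/R = (5.14 − 1.32) / 53.5 = 0.0715 mA.

I_D = 0.0715 mA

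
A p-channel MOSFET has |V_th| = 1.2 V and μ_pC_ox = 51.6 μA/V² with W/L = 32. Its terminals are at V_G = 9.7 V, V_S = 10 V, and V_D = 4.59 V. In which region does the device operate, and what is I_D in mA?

Cutoff; I_D = 0 mA

V_SG = V_S − V_G = 10 − 9.7 = 0.3 V; V_SD = V_S − V_D = 10 − 4.59 = 5.41 V.
V_SG = 0.3 V < |V_th| = 1.2 V, so the transistor is in cutoff.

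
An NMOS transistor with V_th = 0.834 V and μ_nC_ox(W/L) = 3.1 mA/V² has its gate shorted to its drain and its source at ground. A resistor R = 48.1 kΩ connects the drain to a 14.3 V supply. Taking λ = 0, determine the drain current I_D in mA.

With gate tied to drain, V_GS = V_DS ≥ V_GS − V_th, so the device is in saturation.
KCL at the drain: ½ k_n (V_GS − V_th)² = (V_DD − V_GS)/R.
Let x = V_GS − 0.834. Then 74.6 x² + x − 13.47 = 0, giving x = 0.418 V (positive root), so V_GS = 1.25 V.
I_D = (V_DD − V_GS)/R = (14.3 − 1.25) / 48.1 = 0.271 mA.

I_D = 0.271 mA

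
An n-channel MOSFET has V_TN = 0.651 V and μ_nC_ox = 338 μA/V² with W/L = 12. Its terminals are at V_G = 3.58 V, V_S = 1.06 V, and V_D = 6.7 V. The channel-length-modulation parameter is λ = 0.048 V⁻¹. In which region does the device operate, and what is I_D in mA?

Saturation; I_D = 9.00 mA

V_GS = V_G − V_S = 3.58 − 1.06 = 2.52 V; V_DS = V_D − V_S = 6.7 − 1.06 = 5.64 V.
k_n = μ_nC_ox · (W/L) = 4.056 mA/V².
V_ov = V_GS − V_TN = 2.52 − 0.651 = 1.87 V.
Since V_DS = 5.64 V ≥ V_ov = 1.87 V, the device is in saturation.
I_D = ½ k_n V_ov² (1 + λ V_DS) = 0.5 × 4.056 × 1.87² × (1 + 0.048 × 5.64) = 9 mA.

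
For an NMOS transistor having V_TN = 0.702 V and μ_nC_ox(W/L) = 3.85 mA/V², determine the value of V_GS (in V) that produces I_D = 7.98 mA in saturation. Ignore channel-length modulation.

V_GS = 2.74 V

In saturation I_D = ½ k_n (V_GS − V_TN)², so V_GS − V_TN = √(2 I_D / k_n) = √(2 × 7.98 / 3.85) = 2.04 V.
V_GS = 0.702 + 2.04 = 2.74 V.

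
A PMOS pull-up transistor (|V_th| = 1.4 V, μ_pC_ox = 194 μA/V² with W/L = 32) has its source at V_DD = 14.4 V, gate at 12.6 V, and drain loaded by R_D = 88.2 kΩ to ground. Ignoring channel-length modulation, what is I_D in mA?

I_D = 0.162 mA

V_SG = V_DD − V_G = 14.4 − 12.6 = 1.8 V, so V_ov = 1.8 − 1.4 = 0.4 V.
k_p = μ_pC_ox · (W/L) = 6.208 mA/V².
Assume saturation: I_D = ½ k_p V_ov² = 0.5 × 6.208 × 0.4² = 0.497 mA, giving V_SD = V_DD − I_D R_D = 14.4 − 0.497 × 88.2 = -29.4 V.
But -29.4 V < V_ov = 0.4 V, so the device is actually in triode.
In triode I_D = k_p[V_ov V_SD − ½ V_SD²] and I_D = (V_DD − V_SD)/R_D. Equating: 274 V_SD² − 220 V_SD + 14.4 = 0, giving V_SD = 0.0719 V (the root below V_ov).
I_D = (14.4 − 0.0719) / 88.2 = 0.162 mA.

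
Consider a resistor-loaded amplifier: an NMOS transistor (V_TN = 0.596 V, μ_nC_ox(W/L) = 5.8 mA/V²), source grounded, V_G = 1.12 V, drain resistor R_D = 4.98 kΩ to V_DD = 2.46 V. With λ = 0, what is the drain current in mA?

I_D = 0.457 mA

V_GS = V_G = 1.12 V, so V_ov = 1.12 − 0.596 = 0.524 V.
Assume saturation: I_D = ½ k_n V_ov² = 0.5 × 5.8 × 0.524² = 0.796 mA, giving V_DS = V_DD − I_D R_D = 2.46 − 0.796 × 4.98 = -1.51 V.
But -1.51 V < V_ov = 0.524 V, so the device is actually in triode.
In triode I_D = k_n[V_ov V_DS − ½ V_DS²] and I_D = (V_DD − V_DS)/R_D. Equating: 14.4 V_DS² − 16.14 V_DS + 2.46 = 0, giving V_DS = 0.182 V (the root below V_ov).
I_D = (2.46 − 0.182) / 4.98 = 0.457 mA.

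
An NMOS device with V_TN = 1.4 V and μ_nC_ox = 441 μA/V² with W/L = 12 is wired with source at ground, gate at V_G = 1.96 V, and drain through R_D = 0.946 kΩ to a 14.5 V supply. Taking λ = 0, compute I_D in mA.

V_GS = V_G = 1.96 V, so V_ov = 1.96 − 1.4 = 0.56 V.
k_n = μ_nC_ox · (W/L) = 5.292 mA/V².
Assume saturation: I_D = ½ k_n V_ov² = 0.5 × 5.292 × 0.56² = 0.83 mA, giving V_DS = V_DD − I_D R_D = 14.5 − 0.83 × 0.946 = 13.7 V.
V_DS = 13.7 V ≥ V_ov = 0.56 V, confirming saturation.

I_D = 0.830 mA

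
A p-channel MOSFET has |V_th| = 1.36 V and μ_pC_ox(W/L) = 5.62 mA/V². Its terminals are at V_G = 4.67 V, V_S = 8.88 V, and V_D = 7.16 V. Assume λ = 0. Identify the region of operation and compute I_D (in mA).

Triode; I_D = 19.2 mA

V_SG = V_S − V_G = 8.88 − 4.67 = 4.21 V; V_SD = V_S − V_D = 8.88 − 7.16 = 1.72 V.
V_ov = V_SG − |V_th| = 4.21 − 1.36 = 2.85 V.
Since V_SD = 1.72 V < V_ov = 2.85 V, the device is in the triode region.
I_D = k_p [V_ov · V_SD − ½ V_SD²] = 5.62 × [2.85 × 1.72 − 0.5 × 1.72²] = 19.2 mA.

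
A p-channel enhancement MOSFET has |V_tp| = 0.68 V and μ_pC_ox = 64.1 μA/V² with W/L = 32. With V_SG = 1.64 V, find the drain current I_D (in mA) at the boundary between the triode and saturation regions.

At the boundary V_SD = V_ov = V_SG − |V_tp| = 1.64 − 0.68 = 0.96 V.
k_p = μ_pC_ox · (W/L) = 2.051 mA/V².
I_D = ½ k_p V_ov² = 0.5 × 2.051 × 0.96² = 0.945 mA.

I_D = 0.945 mA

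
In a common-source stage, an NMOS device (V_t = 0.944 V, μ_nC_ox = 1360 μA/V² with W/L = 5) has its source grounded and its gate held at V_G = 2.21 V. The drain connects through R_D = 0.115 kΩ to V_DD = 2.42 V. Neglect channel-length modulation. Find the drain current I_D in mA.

V_GS = V_G = 2.21 V, so V_ov = 2.21 − 0.944 = 1.27 V.
k_n = μ_nC_ox · (W/L) = 6.8 mA/V².
Assume saturation: I_D = ½ k_n V_ov² = 0.5 × 6.8 × 1.27² = 5.45 mA, giving V_DS = V_DD − I_D R_D = 2.42 − 5.45 × 0.115 = 1.79 V.
V_DS = 1.79 V ≥ V_ov = 1.27 V, confirming saturation.

I_D = 5.45 mA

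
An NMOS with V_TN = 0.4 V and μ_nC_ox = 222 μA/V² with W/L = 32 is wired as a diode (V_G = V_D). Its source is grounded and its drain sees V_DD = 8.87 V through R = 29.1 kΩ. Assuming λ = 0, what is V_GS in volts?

V_GS = 0.681 V

With gate tied to drain, V_GS = V_DS ≥ V_GS − V_TN, so the device is in saturation.
k_n = μ_nC_ox · (W/L) = 7.104 mA/V².
KCL at the drain: ½ k_n (V_GS − V_TN)² = (V_DD − V_GS)/R.
Let x = V_GS − 0.4. Then 103 x² + x − 8.47 = 0, giving x = 0.281 V (positive root), so V_GS = 0.681 V.
I_D = (V_DD − V_GS)/R = (8.87 − 0.681) / 29.1 = 0.281 mA.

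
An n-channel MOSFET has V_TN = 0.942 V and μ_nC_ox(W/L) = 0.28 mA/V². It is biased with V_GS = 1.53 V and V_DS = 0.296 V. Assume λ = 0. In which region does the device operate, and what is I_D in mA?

Triode; I_D = 0.0365 mA

V_ov = V_GS − V_TN = 1.53 − 0.942 = 0.588 V.
Since V_DS = 0.296 V < V_ov = 0.588 V, the device is in the triode region.
I_D = k_n [V_ov · V_DS − ½ V_DS²] = 0.28 × [0.588 × 0.296 − 0.5 × 0.296²] = 0.0365 mA.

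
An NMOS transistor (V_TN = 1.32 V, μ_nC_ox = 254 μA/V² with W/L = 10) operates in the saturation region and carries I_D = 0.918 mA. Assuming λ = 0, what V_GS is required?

k_n = μ_nC_ox · (W/L) = 2.54 mA/V².
In saturation I_D = ½ k_n (V_GS − V_TN)², so V_GS − V_TN = √(2 I_D / k_n) = √(2 × 0.918 / 2.54) = 0.85 V.
V_GS = 1.32 + 0.85 = 2.17 V.

V_GS = 2.17 V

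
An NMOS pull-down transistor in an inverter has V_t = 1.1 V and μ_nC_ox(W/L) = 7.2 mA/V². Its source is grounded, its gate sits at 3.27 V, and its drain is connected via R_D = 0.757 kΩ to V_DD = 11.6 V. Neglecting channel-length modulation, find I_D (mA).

V_GS = V_G = 3.27 V, so V_ov = 3.27 − 1.1 = 2.17 V.
Assume saturation: I_D = ½ k_n V_ov² = 0.5 × 7.2 × 2.17² = 17 mA, giving V_DS = V_DD − I_D R_D = 11.6 − 17 × 0.757 = -1.23 V.
But -1.23 V < V_ov = 2.17 V, so the device is actually in triode.
In triode I_D = k_n[V_ov V_DS − ½ V_DS²] and I_D = (V_DD − V_DS)/R_D. Equating: 2.73 V_DS² − 12.83 V_DS + 11.6 = 0, giving V_DS = 1.22 V (the root below V_ov).
I_D = (11.6 − 1.22) / 0.757 = 13.7 mA.

I_D = 13.7 mA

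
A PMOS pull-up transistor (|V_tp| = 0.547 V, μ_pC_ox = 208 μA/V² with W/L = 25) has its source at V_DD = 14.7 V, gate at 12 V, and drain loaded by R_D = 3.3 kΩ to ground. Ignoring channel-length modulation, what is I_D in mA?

I_D = 4.32 mA

V_SG = V_DD − V_G = 14.7 − 12 = 2.7 V, so V_ov = 2.7 − 0.547 = 2.15 V.
k_p = μ_pC_ox · (W/L) = 5.2 mA/V².
Assume saturation: I_D = ½ k_p V_ov² = 0.5 × 5.2 × 2.15² = 12.1 mA, giving V_SD = V_DD − I_D R_D = 14.7 − 12.1 × 3.3 = -25.1 V.
But -25.1 V < V_ov = 2.15 V, so the device is actually in triode.
In triode I_D = k_p[V_ov V_SD − ½ V_SD²] and I_D = (V_DD − V_SD)/R_D. Equating: 8.58 V_SD² − 37.95 V_SD + 14.7 = 0, giving V_SD = 0.429 V (the root below V_ov).
I_D = (14.7 − 0.429) / 3.3 = 4.32 mA.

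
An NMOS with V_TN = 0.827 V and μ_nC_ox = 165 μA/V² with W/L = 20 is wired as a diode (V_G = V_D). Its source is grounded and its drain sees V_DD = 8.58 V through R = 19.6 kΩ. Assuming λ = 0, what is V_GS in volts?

With gate tied to drain, V_GS = V_DS ≥ V_GS − V_TN, so the device is in saturation.
k_n = μ_nC_ox · (W/L) = 3.3 mA/V².
KCL at the drain: ½ k_n (V_GS − V_TN)² = (V_DD − V_GS)/R.
Let x = V_GS − 0.827. Then 32.3 x² + x − 7.753 = 0, giving x = 0.474 V (positive root), so V_GS = 1.3 V.
I_D = (V_DD − V_GS)/R = (8.58 − 1.3) / 19.6 = 0.371 mA.

V_GS = 1.30 V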